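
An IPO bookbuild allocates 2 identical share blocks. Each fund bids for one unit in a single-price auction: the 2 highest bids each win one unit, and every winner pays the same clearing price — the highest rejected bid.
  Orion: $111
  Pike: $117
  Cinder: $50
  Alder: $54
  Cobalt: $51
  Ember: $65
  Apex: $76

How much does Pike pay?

Ordering the bids: 117 (Pike), 111 (Orion), 76 (Apex), 65 (Ember), …
Top 2: Pike, Orion.
Clearing price = highest rejected bid = $76.
Pike wins → pays $76.

Pike pays $76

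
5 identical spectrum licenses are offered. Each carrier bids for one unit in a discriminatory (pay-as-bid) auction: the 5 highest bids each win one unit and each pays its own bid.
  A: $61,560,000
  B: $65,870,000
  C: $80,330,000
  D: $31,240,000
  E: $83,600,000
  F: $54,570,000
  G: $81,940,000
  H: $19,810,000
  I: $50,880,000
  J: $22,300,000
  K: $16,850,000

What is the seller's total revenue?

Total revenue: $373,300,000

Sorting: 83,600,000 (E), 81,940,000 (G), 80,330,000 (C), 65,870,000 (B), 61,560,000 (A), 54,570,000 (F), 50,880,000 (I), …
Winners (5 units): E, G, C, B, A.
Total revenue = 83,600,000 + 81,940,000 + 80,330,000 + 65,870,000 + 61,560,000 = $373,300,000.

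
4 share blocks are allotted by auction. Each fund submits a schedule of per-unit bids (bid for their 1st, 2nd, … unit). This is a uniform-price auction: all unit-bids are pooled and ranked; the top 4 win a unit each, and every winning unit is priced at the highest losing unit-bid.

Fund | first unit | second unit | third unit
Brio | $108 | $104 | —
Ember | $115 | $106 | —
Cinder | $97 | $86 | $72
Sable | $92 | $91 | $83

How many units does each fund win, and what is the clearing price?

All unit-bids, highest first — top 4: 115 (Ember-1), 108 (Brio-1), 106 (Ember-2), 104 (Brio-2)
Highest rejected unit-bid = $97.
Allocation: Brio 2, Ember 2.

Brio 2, Ember 2; clearing price $97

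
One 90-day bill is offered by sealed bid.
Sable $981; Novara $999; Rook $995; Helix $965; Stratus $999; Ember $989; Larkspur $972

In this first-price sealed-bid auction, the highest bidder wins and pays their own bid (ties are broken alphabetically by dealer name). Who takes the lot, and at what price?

Sorting bids: 999 (Novara) > 999 (Stratus) > 995 (Rook) > 989 (Ember) > 981 (Sable) > 972 (Larkspur) > …
Novara and Stratus tie at $999; tie-break gives it to Novara.
First-price: Novara pays what they bid, $999.

Novara pays $999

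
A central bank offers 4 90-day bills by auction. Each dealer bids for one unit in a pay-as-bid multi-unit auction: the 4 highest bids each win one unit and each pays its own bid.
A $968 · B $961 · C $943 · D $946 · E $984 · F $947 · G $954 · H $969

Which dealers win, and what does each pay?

E $984, H $969, A $968, B $961

Sorting: 984 (E), 969 (H), 968 (A), 961 (B), 954 (G), 947 (F), …
The 4 highest are E, H, A, B.
Each winner pays its own bid: E $984, H $969, A $968, B $961.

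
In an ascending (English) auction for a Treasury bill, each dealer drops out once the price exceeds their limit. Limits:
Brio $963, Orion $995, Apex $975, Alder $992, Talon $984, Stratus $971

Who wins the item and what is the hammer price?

Orion wins at $992

Rule: the price rises until one bidder remains; the winner pays the price at which the last rival dropped out.
Sorting limits: 995 (Orion) > 992 (Alder) > 984 (Talon) > 975 (Apex) > 971 (Stratus) > 963 (Brio)
Alder is the last rival to drop out, at $992; Orion remains and wins at that price.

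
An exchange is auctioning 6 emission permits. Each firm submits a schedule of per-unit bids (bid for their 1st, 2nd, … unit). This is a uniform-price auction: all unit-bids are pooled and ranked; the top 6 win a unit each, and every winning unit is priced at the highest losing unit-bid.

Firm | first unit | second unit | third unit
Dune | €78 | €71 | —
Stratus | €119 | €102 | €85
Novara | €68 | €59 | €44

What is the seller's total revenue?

Merging the schedules and taking the best 6: 119 (Stratus-1), 102 (Stratus-2), 85 (Stratus-3), 78 (Dune-1), 71 (Dune-2), 68 (Novara-1)
The (k+1)-th unit-bid is €59.
Allocation: Dune 2, Novara 1, Stratus 3. Every unit priced at €59.
Revenue = 6 × 59 = €354.

Total revenue: €354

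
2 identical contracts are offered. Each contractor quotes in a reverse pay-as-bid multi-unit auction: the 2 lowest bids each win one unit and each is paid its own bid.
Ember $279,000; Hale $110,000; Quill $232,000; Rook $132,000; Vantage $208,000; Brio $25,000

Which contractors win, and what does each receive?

Brio $25,000, Hale $110,000

Sorting: 25,000 (Brio), 110,000 (Hale), 132,000 (Rook), 208,000 (Vantage), …
Lowest 2: Brio, Hale.
Each winner is paid its own bid: Brio $25,000, Hale $110,000.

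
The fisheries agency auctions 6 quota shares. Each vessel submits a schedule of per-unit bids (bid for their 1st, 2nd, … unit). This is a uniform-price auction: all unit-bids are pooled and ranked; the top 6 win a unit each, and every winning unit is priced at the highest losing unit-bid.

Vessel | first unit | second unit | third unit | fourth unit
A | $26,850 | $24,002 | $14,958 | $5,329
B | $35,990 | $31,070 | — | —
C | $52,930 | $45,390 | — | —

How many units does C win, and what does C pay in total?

Pooled unit-bids ranked (top 6): 52,930 (C-1), 45,390 (C-2), 35,990 (B-1), 31,070 (B-2), 26,850 (A-1), 24,002 (A-2)
The (k+1)-th unit-bid is $14,958.
C wins 2 unit(s) at $14,958 each.

C: 2 units, pays $29,916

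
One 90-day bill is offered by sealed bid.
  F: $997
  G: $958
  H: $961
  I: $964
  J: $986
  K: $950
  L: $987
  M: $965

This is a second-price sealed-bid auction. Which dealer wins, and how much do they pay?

Second-price sealed-bid auction: the highest bidder wins and pays the second-highest bid.
Bids in order: 997 (F) > 987 (L) > 986 (J) > 965 (M) > 964 (I) > 961 (H) > …
F wins with the highest bid; price is set by the runner-up at $987.

F pays $987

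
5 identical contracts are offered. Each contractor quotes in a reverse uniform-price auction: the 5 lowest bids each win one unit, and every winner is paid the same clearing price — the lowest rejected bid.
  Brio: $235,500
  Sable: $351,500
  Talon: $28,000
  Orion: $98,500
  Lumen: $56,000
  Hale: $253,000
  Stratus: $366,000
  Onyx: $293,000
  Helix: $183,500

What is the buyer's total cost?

Total cost: $1,265,000

Ordering the bids: 28,000 (Talon), 56,000 (Lumen), 98,500 (Orion), 183,500 (Helix), 235,500 (Brio), 253,000 (Hale), 293,000 (Onyx), …
The 5 lowest are Talon, Lumen, Orion, Helix, Brio.
First losing bid is Hale's $253,000, which sets the uniform price.
Total cost = 5 × $253,000 = $1,265,000.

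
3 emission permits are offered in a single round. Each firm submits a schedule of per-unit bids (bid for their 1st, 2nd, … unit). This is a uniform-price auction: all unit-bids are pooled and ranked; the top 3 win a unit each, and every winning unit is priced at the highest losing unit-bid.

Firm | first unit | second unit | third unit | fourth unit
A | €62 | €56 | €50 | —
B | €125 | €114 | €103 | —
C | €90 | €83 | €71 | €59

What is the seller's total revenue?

Total revenue: €270

Merging the schedules and taking the best 3: 125 (B-1), 114 (B-2), 103 (B-3)
Highest rejected unit-bid = €90.
Allocation: B 3. Every unit priced at €90.
Revenue = 3 × 90 = €270.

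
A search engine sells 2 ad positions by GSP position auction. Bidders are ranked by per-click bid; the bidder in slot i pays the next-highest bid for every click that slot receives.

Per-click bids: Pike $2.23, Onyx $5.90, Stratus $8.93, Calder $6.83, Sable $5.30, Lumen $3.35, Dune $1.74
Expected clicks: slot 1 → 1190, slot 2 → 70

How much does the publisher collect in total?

Ranked by bid: $8.93 (Stratus) > $6.83 (Calder) > $5.90 (Onyx) > …
Slot 1: Stratus pays $6.83 × 1190 = $8127.70
Slot 2: Calder pays $5.90 × 70 = $413.00
Total = $8540.70

Total revenue: $8540.70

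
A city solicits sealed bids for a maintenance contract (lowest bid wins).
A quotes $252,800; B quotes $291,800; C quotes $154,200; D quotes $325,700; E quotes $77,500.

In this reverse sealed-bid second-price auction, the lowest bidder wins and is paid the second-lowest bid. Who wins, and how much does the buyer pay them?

Sorting bids: 77,500 (E) < 154,200 (C) < 252,800 (A) < 291,800 (B) < 325,700 (D)
Second-price: E is paid C's bid of $154,200.

E is paid $154,200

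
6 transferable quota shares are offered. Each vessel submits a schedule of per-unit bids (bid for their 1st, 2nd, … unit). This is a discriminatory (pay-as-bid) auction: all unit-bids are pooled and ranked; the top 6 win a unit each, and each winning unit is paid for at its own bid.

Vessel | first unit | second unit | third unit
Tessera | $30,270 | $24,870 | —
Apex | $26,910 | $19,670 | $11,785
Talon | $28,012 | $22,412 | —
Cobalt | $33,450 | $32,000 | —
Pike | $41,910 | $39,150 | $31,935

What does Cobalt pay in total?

Merging the schedules and taking the best 6: 41,910 (Pike-1), 39,150 (Pike-2), 33,450 (Cobalt-1), 32,000 (Cobalt-2), 31,935 (Pike-3), 30,270 (Tessera-1)
Next rejected bid: $28,012 (not a price — pay-as-bid).
Cobalt's winning unit-bids: 33,450 + 32,000 = $65,450.

Cobalt pays $65,450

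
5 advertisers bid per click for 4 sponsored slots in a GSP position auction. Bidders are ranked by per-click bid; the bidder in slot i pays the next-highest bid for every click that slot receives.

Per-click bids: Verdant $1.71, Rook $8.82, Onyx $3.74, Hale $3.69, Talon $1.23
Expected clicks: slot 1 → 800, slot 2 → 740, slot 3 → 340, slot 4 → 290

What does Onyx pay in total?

Onyx pays $2730.60

Sorting advertisers: $8.82 (Rook) > $3.74 (Onyx) > $3.69 (Hale) > $1.71 (Verdant) > $1.23 (Talon)
Onyx holds slot 2 → pays next bid $3.69 × 740 clicks = $2730.60.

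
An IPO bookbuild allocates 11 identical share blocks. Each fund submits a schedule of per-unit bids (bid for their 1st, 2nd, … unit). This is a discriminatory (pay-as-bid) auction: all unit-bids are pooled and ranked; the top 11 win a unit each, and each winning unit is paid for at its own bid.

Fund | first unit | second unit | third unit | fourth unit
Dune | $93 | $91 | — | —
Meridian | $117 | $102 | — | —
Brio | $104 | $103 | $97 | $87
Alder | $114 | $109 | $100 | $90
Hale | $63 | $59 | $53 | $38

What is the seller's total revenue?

Total revenue: $1,120

All unit-bids, highest first — top 11: 117 (Meridian-1), 114 (Alder-1), 109 (Alder-2), 104 (Brio-1), 103 (Brio-2), 102 (Meridian-2), 100 (Alder-3), 97 (Brio-3), 93 (Dune-1), 91 (Dune-2), 90 (Alder-4)
Next rejected bid: $87 (not a price — pay-as-bid).
Each winning unit pays its own bid.
Revenue = 117 + 114 + 109 + 104 + 103 + 102 + 100 + 97 + 93 + 91 + 90 = $1,120.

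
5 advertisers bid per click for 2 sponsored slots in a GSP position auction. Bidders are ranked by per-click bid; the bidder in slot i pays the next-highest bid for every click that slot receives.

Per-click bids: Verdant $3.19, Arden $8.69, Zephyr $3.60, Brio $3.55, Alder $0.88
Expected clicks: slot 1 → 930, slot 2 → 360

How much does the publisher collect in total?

Total revenue: $4626.00

Sorting advertisers: $8.69 (Arden) > $3.60 (Zephyr) > $3.55 (Brio) > …
Slot 1: Arden pays $3.60 × 930 = $3348.00
Slot 2: Zephyr pays $3.55 × 360 = $1278.00
Total = $4626.00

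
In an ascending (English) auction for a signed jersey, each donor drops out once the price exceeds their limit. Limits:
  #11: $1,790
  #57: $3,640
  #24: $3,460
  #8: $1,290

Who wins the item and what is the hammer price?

#57 wins at $3,460

Rule: the price rises until one bidder remains; the winner pays the price at which the last rival dropped out.
Limits ranked: 3,640 (#57) > 3,460 (#24) > 1,790 (#11) > 1,290 (#8)
Once the price passes $3,460, only #57 is left; the hammer falls at #24's limit of $3,460.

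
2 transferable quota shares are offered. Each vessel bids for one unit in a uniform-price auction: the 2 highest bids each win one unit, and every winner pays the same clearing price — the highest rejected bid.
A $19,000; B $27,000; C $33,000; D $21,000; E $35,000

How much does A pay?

Bids ranked high→low: 35,000 (E), 33,000 (C), 27,000 (B), 21,000 (D), …
Winners (2 units): E, C.
First losing bid is B's $27,000, which sets the uniform price.
A does not win → pays $0.

A pays $0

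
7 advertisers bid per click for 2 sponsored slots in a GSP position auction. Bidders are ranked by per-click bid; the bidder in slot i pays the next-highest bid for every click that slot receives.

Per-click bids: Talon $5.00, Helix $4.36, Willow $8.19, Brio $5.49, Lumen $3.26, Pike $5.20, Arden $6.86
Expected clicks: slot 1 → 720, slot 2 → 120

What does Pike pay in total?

Pike pays $0.00

Ranked by bid: $8.19 (Willow) > $6.86 (Arden) > $5.49 (Brio) > …
Pike ranks below slot 2 → no slot, pays nothing.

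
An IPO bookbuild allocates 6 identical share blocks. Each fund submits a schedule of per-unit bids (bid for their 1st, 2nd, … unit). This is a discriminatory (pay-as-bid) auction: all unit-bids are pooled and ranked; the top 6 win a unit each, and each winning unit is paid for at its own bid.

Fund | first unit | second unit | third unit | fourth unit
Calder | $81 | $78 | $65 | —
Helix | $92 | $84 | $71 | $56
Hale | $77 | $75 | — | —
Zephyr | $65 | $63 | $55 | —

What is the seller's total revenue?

Total revenue: $487

Merging the schedules and taking the best 6: 92 (Helix-1), 84 (Helix-2), 81 (Calder-1), 78 (Calder-2), 77 (Hale-1), 75 (Hale-2)
Next rejected bid: $71 (not a price — pay-as-bid).
Each winning unit pays its own bid.
Revenue = 92 + 84 + 81 + 78 + 77 + 75 = $487.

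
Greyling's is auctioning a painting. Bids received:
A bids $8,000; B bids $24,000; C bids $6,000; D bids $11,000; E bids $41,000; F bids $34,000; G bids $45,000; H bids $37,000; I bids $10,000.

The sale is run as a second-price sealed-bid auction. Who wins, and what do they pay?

Sorting bids: 45,000 (G) > 41,000 (E) > 37,000 (H) > 34,000 (F) > 24,000 (B) > 11,000 (D) > …
Second-price: G pays E's bid of $41,000.

G pays $41,000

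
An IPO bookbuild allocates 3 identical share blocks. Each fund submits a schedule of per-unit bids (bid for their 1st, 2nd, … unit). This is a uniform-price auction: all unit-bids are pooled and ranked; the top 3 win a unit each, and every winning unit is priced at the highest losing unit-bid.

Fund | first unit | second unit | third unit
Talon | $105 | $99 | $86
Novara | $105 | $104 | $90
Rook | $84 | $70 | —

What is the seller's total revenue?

Total revenue: $297

Pooled unit-bids ranked (top 3): 105 (Talon-1), 105 (Novara-1), 104 (Novara-2)
Highest rejected unit-bid = $99.
Allocation: Novara 2, Talon 1. Every unit priced at $99.
Revenue = 3 × 99 = $297.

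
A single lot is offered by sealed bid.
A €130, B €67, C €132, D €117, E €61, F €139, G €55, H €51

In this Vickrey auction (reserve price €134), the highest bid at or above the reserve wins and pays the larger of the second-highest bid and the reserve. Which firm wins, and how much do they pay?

Bids in order: 139 (F) > 132 (C) > 130 (A) > 117 (D) > 67 (B) > 61 (E) > …
Highest eligible bid: F at €139.
Second-highest bid €132 is below the reserve €134, so the reserve binds → payment €134.

F pays €134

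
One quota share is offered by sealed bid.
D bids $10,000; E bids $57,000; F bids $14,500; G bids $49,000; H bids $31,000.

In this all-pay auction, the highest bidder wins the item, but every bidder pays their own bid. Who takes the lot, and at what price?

E pays $57,000

All-pay auction: the highest bidder wins the item, but every bidder pays their own bid.
Bids ranked: 57,000 (E) > 49,000 (G) > 31,000 (H) > 14,500 (F) > 10,000 (D)
E wins with the top bid; all bids are sunk regardless.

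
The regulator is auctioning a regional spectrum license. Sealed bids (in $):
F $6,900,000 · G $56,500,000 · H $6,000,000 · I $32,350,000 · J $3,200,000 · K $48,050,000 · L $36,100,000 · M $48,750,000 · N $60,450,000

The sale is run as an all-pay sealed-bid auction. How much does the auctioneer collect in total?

Total revenue: $298,300,000

Bids ranked: 60,450,000 (N) > 56,500,000 (G) > 48,750,000 (M) > 48,050,000 (K) > 36,100,000 (L) > 32,350,000 (I) > …
N wins with the top bid; all bids are sunk regardless.
Every bidder forfeits their bid regardless of winning.
Revenue = 6,900,000 + 56,500,000 + 6,000,000 + 32,350,000 + 3,200,000 + 48,050,000 + 36,100,000 + 48,750,000 + 60,450,000 = $298,300,000.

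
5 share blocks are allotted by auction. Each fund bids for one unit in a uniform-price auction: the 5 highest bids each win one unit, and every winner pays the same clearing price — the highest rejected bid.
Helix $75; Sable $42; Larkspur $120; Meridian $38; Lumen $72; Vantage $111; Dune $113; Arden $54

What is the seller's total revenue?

Total revenue: $270

Bids ranked high→low: 120 (Larkspur), 113 (Dune), 111 (Vantage), 75 (Helix), 72 (Lumen), 54 (Arden), 42 (Sable), …
The 5 highest are Larkspur, Dune, Vantage, Helix, Lumen.
Clearing price = highest rejected bid = $54.
Total revenue = 5 × $54 = $270.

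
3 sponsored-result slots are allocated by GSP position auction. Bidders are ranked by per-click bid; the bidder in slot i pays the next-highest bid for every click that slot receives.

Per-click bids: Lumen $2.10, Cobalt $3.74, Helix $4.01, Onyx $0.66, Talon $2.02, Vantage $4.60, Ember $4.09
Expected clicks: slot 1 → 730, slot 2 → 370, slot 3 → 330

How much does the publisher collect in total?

Per-click bids in order: $4.60 (Vantage) > $4.09 (Ember) > $4.01 (Helix) > $3.74 (Cobalt) > …
Slot 1: Vantage pays $4.09 × 730 = $2985.70
Slot 2: Ember pays $4.01 × 370 = $1483.70
Slot 3: Helix pays $3.74 × 330 = $1234.20
Total = $5703.60

Total revenue: $5703.60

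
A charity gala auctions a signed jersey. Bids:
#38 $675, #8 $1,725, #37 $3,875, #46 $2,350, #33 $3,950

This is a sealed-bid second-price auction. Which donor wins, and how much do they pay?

#33 pays $3,875

Bids in order: 3,950 (#33) > 3,875 (#37) > 2,350 (#46) > 1,725 (#8) > 675 (#38)
#33 is highest; pays the second-highest bid, $3,875.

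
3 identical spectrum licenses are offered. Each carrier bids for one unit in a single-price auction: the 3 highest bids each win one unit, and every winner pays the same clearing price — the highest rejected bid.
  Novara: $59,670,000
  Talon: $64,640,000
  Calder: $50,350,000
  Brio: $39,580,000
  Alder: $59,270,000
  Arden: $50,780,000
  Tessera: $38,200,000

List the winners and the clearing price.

Talon, Novara, Alder; each pays $50,780,000

Bids ranked high→low: 64,640,000 (Talon), 59,670,000 (Novara), 59,270,000 (Alder), 50,780,000 (Arden), 50,350,000 (Calder), …
The 3 highest are Talon, Novara, Alder.
First losing bid is Arden's $50,780,000, which sets the uniform price.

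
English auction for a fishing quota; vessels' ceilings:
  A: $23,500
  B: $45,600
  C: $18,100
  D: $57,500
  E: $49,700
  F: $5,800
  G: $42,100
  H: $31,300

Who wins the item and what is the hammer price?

Limits ranked: 57,500 (D) > 49,700 (E) > 45,600 (B) > 42,100 (G) > 31,300 (H) > 23,500 (A) > …
Once the price passes $49,700, only D is left; the hammer falls at E's limit of $49,700.

D wins at $49,700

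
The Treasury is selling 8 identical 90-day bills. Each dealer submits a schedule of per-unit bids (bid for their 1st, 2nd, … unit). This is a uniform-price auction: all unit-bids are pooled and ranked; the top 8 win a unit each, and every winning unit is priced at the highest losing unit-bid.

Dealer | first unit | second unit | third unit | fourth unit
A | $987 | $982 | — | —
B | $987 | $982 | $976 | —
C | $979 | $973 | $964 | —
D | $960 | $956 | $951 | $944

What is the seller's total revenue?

Total revenue: $7,680

Pooled unit-bids ranked (top 8): 987 (A-1), 987 (B-1), 982 (A-2), 982 (B-2), 979 (C-1), 976 (B-3), 973 (C-2), 964 (C-3)
Highest rejected unit-bid = $960.
Allocation: A 2, B 3, C 3. Every unit priced at $960.
Revenue = 8 × 960 = $7,680.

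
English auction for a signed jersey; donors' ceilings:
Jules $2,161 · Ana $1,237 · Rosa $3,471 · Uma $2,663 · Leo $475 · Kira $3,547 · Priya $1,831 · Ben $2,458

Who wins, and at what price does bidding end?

Kira wins at $3,471

Open ascending-bid auction: the price rises until one bidder remains; the winner pays the price at which the last rival dropped out.
Limits in order: 3,547 (Kira) > 3,471 (Rosa) > 2,663 (Uma) > 2,458 (Ben) > 2,161 (Jules) > 1,831 (Priya) > …
Bidding ends when Rosa exits at $3,471; Kira takes it.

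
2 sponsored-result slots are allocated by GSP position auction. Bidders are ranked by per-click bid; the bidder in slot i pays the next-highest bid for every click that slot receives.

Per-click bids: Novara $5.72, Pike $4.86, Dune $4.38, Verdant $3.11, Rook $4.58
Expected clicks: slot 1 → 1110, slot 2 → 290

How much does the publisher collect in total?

Total revenue: $6722.80

Per-click bids in order: $5.72 (Novara) > $4.86 (Pike) > $4.58 (Rook) > …
Slot 1: Novara pays $4.86 × 1110 = $5394.60
Slot 2: Pike pays $4.58 × 290 = $1328.20
Total = $6722.80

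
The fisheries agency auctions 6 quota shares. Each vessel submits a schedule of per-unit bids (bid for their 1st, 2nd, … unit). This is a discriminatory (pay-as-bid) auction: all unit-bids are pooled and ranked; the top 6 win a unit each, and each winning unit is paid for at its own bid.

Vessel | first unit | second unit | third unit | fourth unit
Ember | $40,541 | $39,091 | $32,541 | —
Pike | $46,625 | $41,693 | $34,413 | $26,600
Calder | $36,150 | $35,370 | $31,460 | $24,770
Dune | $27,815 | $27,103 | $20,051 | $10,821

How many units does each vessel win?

Calder 2, Ember 2, Pike 2

All unit-bids, highest first — top 6: 46,625 (Pike-1), 41,693 (Pike-2), 40,541 (Ember-1), 39,091 (Ember-2), 36,150 (Calder-1), 35,370 (Calder-2)
Next rejected bid: $34,413 (not a price — pay-as-bid).
Allocation: Calder 2, Ember 2, Pike 2.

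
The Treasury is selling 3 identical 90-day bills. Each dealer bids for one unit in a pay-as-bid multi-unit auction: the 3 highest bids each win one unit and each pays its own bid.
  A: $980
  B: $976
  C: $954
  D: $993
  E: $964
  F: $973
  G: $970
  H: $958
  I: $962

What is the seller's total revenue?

Total revenue: $2,949

Bids ranked high→low: 993 (D), 980 (A), 976 (B), 973 (F), 970 (G), …
Winners (3 units): D, A, B.
Total revenue = 993 + 980 + 976 = $2,949.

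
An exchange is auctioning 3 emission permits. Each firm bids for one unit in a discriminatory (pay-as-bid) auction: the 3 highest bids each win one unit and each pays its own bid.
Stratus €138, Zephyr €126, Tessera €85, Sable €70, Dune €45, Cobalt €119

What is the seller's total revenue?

Bids ranked high→low: 138 (Stratus), 126 (Zephyr), 119 (Cobalt), 85 (Tessera), 70 (Sable), …
Winners (3 units): Stratus, Zephyr, Cobalt.
Total revenue = 138 + 126 + 119 = €383.

Total revenue: €383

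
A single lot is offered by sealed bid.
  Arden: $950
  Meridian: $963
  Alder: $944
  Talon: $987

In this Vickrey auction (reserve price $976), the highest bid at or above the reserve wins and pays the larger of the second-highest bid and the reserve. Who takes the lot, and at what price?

Sorting bids: 987 (Talon) > 963 (Meridian) > 950 (Arden) > 944 (Alder)
Highest eligible bid: Talon at $987.
max(second-highest $963, reserve $976) = $976.

Talon pays $976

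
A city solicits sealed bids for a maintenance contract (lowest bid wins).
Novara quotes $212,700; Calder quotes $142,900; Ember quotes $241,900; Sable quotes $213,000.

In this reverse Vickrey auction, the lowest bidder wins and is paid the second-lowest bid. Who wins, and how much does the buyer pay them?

Calder is paid $212,700

Reverse Vickrey auction: the lowest bidder wins and is paid the second-lowest bid.
Sorting bids: 142,900 (Calder) < 212,700 (Novara) < 213,000 (Sable) < 241,900 (Ember)
Second-price: Calder is paid Novara's bid of $212,700.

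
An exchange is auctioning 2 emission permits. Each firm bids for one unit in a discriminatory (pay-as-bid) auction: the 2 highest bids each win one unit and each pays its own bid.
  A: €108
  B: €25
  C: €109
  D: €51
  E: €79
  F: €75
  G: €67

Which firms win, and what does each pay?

C €109, A €108

Sorting: 109 (C), 108 (A), 79 (E), 75 (F), …
The 2 highest are C, A.
Each winner pays its own bid: C €109, A €108.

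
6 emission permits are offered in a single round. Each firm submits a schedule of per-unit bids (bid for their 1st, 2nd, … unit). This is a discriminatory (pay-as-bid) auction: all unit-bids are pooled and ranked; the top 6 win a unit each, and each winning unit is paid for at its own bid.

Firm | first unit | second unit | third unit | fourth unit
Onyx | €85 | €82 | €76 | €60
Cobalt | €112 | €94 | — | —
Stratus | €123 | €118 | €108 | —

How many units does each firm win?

All unit-bids, highest first — top 6: 123 (Stratus-1), 118 (Stratus-2), 112 (Cobalt-1), 108 (Stratus-3), 94 (Cobalt-2), 85 (Onyx-1)
Next rejected bid: €82 (not a price — pay-as-bid).
Allocation: Cobalt 2, Onyx 1, Stratus 3.

Cobalt 2, Onyx 1, Stratus 3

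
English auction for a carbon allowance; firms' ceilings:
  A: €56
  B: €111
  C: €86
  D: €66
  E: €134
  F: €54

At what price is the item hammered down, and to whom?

E wins at €111

Sorting limits: 134 (E) > 111 (B) > 86 (C) > 66 (D) > 56 (A) > 54 (F)
B is the last rival to drop out, at €111; E remains and wins at that price.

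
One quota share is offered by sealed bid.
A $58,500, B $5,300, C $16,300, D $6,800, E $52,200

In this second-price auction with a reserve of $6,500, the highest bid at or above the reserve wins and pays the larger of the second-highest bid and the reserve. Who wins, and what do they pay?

A pays $52,200

Sorting bids: 58,500 (A) > 52,200 (E) > 16,300 (C) > 6,800 (D) > 5,300 (B)
Highest eligible bid: A at $58,500.
max(second-highest $52,200, reserve $6,500) = $52,200; the reserve does not bind.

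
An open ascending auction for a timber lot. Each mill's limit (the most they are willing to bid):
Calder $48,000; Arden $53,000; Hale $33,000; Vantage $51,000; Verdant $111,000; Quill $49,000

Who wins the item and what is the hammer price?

Limits in order: 111,000 (Verdant) > 53,000 (Arden) > 51,000 (Vantage) > 49,000 (Quill) > 48,000 (Calder) > 33,000 (Hale)
Once the price passes $53,000, only Verdant is left; the hammer falls at Arden's limit of $53,000.

Verdant wins at $53,000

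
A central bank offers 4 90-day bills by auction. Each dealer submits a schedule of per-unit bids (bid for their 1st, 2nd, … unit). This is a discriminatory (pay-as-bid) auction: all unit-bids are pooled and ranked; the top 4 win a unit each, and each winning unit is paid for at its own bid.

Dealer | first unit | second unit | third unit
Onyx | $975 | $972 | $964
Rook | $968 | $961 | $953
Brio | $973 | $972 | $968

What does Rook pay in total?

Rook pays $0

Pooled unit-bids ranked (top 4): 975 (Onyx-1), 973 (Brio-1), 972 (Onyx-2), 972 (Brio-2)
Next rejected bid: $968 (not a price — pay-as-bid).
Rook wins no units.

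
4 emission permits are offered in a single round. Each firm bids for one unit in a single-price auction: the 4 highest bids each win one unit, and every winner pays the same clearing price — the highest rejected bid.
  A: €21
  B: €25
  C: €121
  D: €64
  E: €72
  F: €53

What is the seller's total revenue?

Total revenue: €100

Ordering the bids: 121 (C), 72 (E), 64 (D), 53 (F), 25 (B), 21 (A)
Top 4: C, E, D, F.
Highest unsuccessful bid: €25 → clearing price.
Total revenue = 4 × €25 = €100.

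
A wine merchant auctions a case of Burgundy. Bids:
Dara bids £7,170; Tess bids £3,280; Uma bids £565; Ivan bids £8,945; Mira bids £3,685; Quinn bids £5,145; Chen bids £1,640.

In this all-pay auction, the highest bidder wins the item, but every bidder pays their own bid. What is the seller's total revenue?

Bids in order: 8,945 (Ivan) > 7,170 (Dara) > 5,145 (Quinn) > 3,685 (Mira) > 3,280 (Tess) > 1,640 (Chen) > …
Ivan wins with the top bid; all bids are sunk regardless.
Every bidder forfeits their bid regardless of winning.
Revenue = 7,170 + 3,280 + 565 + 8,945 + 3,685 + 5,145 + 1,640 = £30,430.

Total revenue: £30,430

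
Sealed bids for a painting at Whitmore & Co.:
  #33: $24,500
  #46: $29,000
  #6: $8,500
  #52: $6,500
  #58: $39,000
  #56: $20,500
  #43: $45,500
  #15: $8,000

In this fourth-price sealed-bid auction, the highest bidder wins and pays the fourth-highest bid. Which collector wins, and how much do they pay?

#43 pays $24,500

Bids ranked: 45,500 (#43) > 39,000 (#58) > 29,000 (#46) > 24,500 (#33) > 20,500 (#56) > 8,500 (#6) > …
#43 is highest; pays the fourth-highest bid, $24,500.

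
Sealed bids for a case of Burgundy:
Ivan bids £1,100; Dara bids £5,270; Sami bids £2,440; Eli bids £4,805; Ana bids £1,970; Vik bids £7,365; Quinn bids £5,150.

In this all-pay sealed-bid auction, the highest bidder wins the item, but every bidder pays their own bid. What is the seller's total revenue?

Bids ranked: 7,365 (Vik) > 5,270 (Dara) > 5,150 (Quinn) > 4,805 (Eli) > 2,440 (Sami) > 1,970 (Ana) > …
Every bidder forfeits their bid regardless of winning.
Revenue = 1,100 + 5,270 + 2,440 + 4,805 + 1,970 + 7,365 + 5,150 = £28,100.

Total revenue: £28,100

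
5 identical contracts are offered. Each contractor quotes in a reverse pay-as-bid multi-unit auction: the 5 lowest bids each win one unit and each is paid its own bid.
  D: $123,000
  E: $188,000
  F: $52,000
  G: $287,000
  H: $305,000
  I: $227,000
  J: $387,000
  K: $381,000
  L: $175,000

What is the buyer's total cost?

Total cost: $765,000

Ordering the bids: 52,000 (F), 123,000 (D), 175,000 (L), 188,000 (E), 227,000 (I), 287,000 (G), 305,000 (H), …
Lowest 5: F, D, L, E, I.
Total cost = 52,000 + 123,000 + 175,000 + 188,000 + 227,000 = $765,000.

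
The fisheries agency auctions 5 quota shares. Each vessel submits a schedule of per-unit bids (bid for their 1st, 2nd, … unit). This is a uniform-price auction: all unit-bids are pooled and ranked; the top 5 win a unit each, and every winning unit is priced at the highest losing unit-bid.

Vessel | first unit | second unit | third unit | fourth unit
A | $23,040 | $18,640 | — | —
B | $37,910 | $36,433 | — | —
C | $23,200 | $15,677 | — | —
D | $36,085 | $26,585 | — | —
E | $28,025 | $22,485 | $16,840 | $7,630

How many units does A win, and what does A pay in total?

A: 0 units, pays $0

All unit-bids, highest first — top 5: 37,910 (B-1), 36,433 (B-2), 36,085 (D-1), 28,025 (E-1), 26,585 (D-2)
Highest rejected unit-bid = $23,200.
A wins 0 unit(s) at $23,200 each.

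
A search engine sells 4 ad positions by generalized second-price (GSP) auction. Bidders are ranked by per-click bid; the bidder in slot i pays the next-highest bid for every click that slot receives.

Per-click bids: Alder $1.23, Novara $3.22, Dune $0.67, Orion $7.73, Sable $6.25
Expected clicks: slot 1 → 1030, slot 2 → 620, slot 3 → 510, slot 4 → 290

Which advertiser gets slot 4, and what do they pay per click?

Alder; $0.67 per click

Per-click bids in order: $7.73 (Orion) > $6.25 (Sable) > $3.22 (Novara) > $1.23 (Alder) > $0.67 (Dune)
Slot 4 goes to the fourth-ranked bidder, Alder, who pays the next bid down: $0.67/click.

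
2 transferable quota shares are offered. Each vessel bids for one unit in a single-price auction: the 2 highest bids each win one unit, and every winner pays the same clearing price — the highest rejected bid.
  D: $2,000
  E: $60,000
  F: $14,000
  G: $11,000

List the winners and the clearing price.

Bids ranked high→low: 60,000 (E), 14,000 (F), 11,000 (G), 2,000 (D)
The 2 highest are E, F.
Highest unsuccessful bid: $11,000 → clearing price.

E, F; each pays $11,000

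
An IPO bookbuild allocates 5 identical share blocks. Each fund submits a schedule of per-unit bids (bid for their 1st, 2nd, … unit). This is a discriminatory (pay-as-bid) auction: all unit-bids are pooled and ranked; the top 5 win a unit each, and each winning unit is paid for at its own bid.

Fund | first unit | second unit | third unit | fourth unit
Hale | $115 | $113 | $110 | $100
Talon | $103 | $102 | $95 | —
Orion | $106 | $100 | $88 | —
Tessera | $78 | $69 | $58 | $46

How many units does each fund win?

Pooled unit-bids ranked (top 5): 115 (Hale-1), 113 (Hale-2), 110 (Hale-3), 106 (Orion-1), 103 (Talon-1)
Next rejected bid: $102 (not a price — pay-as-bid).
Allocation: Hale 3, Orion 1, Talon 1.

Hale 3, Orion 1, Talon 1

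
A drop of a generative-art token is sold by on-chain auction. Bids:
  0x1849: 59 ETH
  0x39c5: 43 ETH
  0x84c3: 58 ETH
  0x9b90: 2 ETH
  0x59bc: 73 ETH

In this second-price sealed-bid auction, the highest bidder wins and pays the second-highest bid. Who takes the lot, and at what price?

Second-price sealed-bid auction: the highest bidder wins and pays the second-highest bid.
Bids ranked: 73 (0x59bc) > 59 (0x1849) > 58 (0x84c3) > 43 (0x39c5) > 2 (0x9b90)
Second-price: 0x59bc pays 0x1849's bid of 59 ETH.

0x59bc pays 59 ETH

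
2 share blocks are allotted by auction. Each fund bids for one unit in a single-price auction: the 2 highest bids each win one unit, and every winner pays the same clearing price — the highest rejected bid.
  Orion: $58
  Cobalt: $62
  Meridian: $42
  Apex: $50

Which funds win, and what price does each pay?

Cobalt, Orion; each pays $50

Sorting: 62 (Cobalt), 58 (Orion), 50 (Apex), 42 (Meridian)
Top 2: Cobalt, Orion.
Clearing price = highest rejected bid = $50.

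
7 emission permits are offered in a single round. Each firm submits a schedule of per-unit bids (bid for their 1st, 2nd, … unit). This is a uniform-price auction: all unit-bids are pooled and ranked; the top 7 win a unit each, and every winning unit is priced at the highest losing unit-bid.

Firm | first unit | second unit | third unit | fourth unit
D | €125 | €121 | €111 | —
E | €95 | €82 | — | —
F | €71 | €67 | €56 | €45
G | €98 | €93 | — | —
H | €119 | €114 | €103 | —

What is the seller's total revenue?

Total revenue: €665

All unit-bids, highest first — top 7: 125 (D-1), 121 (D-2), 119 (H-1), 114 (H-2), 111 (D-3), 103 (H-3), 98 (G-1)
First bid not allocated: €95.
Allocation: D 3, G 1, H 3. Every unit priced at €95.
Revenue = 7 × 95 = €665.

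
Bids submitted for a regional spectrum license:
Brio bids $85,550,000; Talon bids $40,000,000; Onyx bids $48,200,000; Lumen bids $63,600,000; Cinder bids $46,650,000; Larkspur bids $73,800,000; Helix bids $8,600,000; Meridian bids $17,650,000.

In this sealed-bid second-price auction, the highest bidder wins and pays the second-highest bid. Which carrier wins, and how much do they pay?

Brio pays $73,800,000

Sorting bids: 85,550,000 (Brio) > 73,800,000 (Larkspur) > 63,600,000 (Lumen) > 48,200,000 (Onyx) > 46,650,000 (Cinder) > 40,000,000 (Talon) > …
Brio is highest; pays the second-highest bid, $73,800,000.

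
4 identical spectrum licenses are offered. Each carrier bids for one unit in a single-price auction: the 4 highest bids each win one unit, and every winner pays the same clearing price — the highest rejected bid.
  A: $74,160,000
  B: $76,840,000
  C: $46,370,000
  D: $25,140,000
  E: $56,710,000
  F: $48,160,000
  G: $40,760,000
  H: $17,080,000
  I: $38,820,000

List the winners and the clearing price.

Bids ranked high→low: 76,840,000 (B), 74,160,000 (A), 56,710,000 (E), 48,160,000 (F), 46,370,000 (C), 40,760,000 (G), …
The 4 highest are B, A, E, F.
Highest unsuccessful bid: $46,370,000 → clearing price.

B, A, E, F; each pays $46,370,000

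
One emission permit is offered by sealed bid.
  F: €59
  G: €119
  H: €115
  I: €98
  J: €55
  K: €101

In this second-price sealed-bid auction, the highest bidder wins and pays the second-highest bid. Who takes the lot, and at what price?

Sorting bids: 119 (G) > 115 (H) > 101 (K) > 98 (I) > 59 (F) > 55 (J)
G wins with the highest bid; price is set by the runner-up at €115.

G pays €115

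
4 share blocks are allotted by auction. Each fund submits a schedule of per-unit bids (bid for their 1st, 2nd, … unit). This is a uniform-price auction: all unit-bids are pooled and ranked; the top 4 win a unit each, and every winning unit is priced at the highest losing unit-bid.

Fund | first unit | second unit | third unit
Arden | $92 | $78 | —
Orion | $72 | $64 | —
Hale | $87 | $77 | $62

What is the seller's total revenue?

Pooled unit-bids ranked (top 4): 92 (Arden-1), 87 (Hale-1), 78 (Arden-2), 77 (Hale-2)
The (k+1)-th unit-bid is $72.
Allocation: Arden 2, Hale 2. Every unit priced at $72.
Revenue = 4 × 72 = $288.

Total revenue: $288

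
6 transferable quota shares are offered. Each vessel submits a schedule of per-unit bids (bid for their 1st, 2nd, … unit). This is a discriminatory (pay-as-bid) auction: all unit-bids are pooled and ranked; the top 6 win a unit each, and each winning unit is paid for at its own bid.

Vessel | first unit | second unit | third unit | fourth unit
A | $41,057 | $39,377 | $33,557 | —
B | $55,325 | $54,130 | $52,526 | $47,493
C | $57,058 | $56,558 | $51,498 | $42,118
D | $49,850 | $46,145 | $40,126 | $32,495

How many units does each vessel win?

All unit-bids, highest first — top 6: 57,058 (C-1), 56,558 (C-2), 55,325 (B-1), 54,130 (B-2), 52,526 (B-3), 51,498 (C-3)
Next rejected bid: $49,850 (not a price — pay-as-bid).
Allocation: B 3, C 3.

B 3, C 3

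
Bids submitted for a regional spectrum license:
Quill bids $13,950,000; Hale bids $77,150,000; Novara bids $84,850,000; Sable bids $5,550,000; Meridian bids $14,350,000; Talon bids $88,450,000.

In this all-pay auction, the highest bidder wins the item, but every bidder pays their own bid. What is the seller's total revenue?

Sorting bids: 88,450,000 (Talon) > 84,850,000 (Novara) > 77,150,000 (Hale) > 14,350,000 (Meridian) > 13,950,000 (Quill) > 5,550,000 (Sable)
Every bidder forfeits their bid regardless of winning.
Revenue = 13,950,000 + 77,150,000 + 84,850,000 + 5,550,000 + 14,350,000 + 88,450,000 = $284,300,000.

Total revenue: $284,300,000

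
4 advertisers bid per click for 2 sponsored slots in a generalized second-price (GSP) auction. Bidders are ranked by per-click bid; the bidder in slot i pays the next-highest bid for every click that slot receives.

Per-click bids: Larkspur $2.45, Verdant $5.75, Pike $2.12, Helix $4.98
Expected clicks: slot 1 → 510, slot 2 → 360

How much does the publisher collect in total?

Ranked by bid: $5.75 (Verdant) > $4.98 (Helix) > $2.45 (Larkspur) > …
Slot 1: Verdant pays $4.98 × 510 = $2539.80
Slot 2: Helix pays $2.45 × 360 = $882.00
Total = $3421.80

Total revenue: $3421.80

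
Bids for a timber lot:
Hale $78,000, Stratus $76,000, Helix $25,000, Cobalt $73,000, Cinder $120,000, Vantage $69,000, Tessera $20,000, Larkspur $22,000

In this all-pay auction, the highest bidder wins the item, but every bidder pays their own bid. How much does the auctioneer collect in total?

Total revenue: $483,000

Sorting bids: 120,000 (Cinder) > 78,000 (Hale) > 76,000 (Stratus) > 73,000 (Cobalt) > 69,000 (Vantage) > 25,000 (Helix) > …
Every bidder forfeits their bid regardless of winning.
Revenue = 78,000 + 76,000 + 25,000 + 73,000 + 120,000 + 69,000 + 20,000 + 22,000 = $483,000.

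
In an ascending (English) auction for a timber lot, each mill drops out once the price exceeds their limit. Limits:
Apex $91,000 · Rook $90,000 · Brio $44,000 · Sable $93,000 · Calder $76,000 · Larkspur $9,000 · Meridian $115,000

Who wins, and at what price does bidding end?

Meridian wins at $93,000

Limits ranked: 115,000 (Meridian) > 93,000 (Sable) > 91,000 (Apex) > 90,000 (Rook) > 76,000 (Calder) > 44,000 (Brio) > …
Sable is the last rival to drop out, at $93,000; Meridian remains and wins at that price.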